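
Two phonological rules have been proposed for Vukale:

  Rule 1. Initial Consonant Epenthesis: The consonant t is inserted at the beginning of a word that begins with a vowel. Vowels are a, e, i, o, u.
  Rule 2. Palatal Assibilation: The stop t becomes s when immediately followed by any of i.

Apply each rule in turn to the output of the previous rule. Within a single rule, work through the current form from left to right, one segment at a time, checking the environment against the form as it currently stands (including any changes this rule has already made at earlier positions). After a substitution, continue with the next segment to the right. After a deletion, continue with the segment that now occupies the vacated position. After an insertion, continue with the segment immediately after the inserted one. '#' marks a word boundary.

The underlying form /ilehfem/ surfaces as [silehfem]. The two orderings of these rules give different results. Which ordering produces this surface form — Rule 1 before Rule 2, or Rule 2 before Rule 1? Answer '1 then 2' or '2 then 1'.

1 then 2

Order 1 then 2:
  1 Initial Consonant Epenthesis: [ilehfem] → [tilehfem]
  2 Palatal Assibilation: [tilehfem] → [silehfem]
  result: [silehfem]
Order 2 then 1:
  2 Palatal Assibilation: no change — [ilehfem]
  1 Initial Consonant Epenthesis: [ilehfem] → [tilehfem]
  result: [tilehfem]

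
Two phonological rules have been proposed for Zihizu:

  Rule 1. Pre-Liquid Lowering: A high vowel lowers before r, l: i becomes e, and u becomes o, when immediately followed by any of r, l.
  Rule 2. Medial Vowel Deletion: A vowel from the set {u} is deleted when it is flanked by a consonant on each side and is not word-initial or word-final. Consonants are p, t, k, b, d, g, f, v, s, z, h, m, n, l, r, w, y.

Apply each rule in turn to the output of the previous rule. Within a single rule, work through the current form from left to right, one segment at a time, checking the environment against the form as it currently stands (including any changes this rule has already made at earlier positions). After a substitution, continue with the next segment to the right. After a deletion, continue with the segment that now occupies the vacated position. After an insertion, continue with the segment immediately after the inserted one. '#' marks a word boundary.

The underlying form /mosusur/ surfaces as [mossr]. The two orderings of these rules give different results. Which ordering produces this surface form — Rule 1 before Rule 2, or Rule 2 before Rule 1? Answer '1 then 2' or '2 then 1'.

2 then 1

Order 1 then 2:
  1 Pre-Liquid Lowering: [mosusur] → [mosusor]
  2 Medial Vowel Deletion: [mosusor] → [mossor]
  result: [mossor]
Order 2 then 1:
  2 Medial Vowel Deletion: [mosusur] → [mossr]
  1 Pre-Liquid Lowering: no change — [mossr]
  result: [mossr]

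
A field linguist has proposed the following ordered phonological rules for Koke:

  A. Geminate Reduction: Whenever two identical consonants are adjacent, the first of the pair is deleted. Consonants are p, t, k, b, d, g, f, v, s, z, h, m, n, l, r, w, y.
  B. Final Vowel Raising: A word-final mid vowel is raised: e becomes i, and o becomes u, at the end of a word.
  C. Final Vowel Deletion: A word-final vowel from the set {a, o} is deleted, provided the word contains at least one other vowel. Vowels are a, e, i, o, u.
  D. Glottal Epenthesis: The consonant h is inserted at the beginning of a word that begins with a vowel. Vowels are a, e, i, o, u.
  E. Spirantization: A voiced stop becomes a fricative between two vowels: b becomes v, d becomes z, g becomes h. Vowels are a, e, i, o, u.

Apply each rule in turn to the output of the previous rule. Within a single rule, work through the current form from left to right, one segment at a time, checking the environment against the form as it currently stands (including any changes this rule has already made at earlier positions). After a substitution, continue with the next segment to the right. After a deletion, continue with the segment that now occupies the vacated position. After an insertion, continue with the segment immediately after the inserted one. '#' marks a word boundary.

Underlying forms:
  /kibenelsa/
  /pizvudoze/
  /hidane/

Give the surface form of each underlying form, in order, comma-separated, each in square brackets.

/kibenelsa/:
  A Geminate Reduction: no change — [kibenelsa]
  B Final Vowel Raising: no change — [kibenelsa]
  C Final Vowel Deletion: [kibenelsa] → [kibenels]
  D Glottal Epenthesis: no change — [kibenels]
  E Spirantization: [kibenels] → [kivenels]
/pizvudoze/:
  A Geminate Reduction: no change — [pizvudoze]
  B Final Vowel Raising: [pizvudoze] → [pizvudozi]
  C Final Vowel Deletion: no change — [pizvudozi]
  D Glottal Epenthesis: no change — [pizvudozi]
  E Spirantization: [pizvudozi] → [pizvuzozi]
/hidane/:
  A Geminate Reduction: no change — [hidane]
  B Final Vowel Raising: [hidane] → [hidani]
  C Final Vowel Deletion: no change — [hidani]
  D Glottal Epenthesis: no change — [hidani]
  E Spirantization: [hidani] → [hizani]

[kivenels], [pizvuzozi], [hizani]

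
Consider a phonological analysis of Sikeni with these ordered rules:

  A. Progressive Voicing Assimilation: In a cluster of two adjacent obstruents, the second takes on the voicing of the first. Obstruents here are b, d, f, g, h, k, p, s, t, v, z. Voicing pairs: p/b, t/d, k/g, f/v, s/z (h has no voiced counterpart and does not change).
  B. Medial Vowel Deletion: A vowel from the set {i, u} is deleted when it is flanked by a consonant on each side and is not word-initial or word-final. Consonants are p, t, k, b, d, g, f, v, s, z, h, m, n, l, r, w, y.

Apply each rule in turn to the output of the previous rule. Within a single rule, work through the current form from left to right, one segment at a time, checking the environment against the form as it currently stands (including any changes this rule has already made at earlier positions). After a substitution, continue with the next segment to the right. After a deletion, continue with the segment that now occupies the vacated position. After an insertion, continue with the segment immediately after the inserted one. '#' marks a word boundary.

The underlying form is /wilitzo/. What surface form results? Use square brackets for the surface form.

[wltso]

A Progressive Voicing Assimilation: [wilitzo] → [wilitso]
B Medial Vowel Deletion: [wilitso] → [wltso]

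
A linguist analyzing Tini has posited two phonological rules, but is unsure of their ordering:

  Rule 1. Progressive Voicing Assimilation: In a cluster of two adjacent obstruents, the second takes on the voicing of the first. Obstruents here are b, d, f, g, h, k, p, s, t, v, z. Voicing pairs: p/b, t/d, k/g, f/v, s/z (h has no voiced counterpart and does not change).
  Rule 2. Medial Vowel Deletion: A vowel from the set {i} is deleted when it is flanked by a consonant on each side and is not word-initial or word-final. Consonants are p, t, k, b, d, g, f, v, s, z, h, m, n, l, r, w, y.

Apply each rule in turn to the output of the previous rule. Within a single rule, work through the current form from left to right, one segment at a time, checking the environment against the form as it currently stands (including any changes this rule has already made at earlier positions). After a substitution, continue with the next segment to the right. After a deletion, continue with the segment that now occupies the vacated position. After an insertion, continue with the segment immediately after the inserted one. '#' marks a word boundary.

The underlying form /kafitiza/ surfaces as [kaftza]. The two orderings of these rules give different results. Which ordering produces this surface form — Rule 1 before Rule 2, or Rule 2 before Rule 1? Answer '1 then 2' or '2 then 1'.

1 then 2

Order 1 then 2:
  1 Progressive Voicing Assimilation: no change — [kafitiza]
  2 Medial Vowel Deletion: [kafitiza] → [kaftza]
  result: [kaftza]
Order 2 then 1:
  2 Medial Vowel Deletion: [kafitiza] → [kaftza]
  1 Progressive Voicing Assimilation: [kaftza] → [kaftsa]
  result: [kaftsa]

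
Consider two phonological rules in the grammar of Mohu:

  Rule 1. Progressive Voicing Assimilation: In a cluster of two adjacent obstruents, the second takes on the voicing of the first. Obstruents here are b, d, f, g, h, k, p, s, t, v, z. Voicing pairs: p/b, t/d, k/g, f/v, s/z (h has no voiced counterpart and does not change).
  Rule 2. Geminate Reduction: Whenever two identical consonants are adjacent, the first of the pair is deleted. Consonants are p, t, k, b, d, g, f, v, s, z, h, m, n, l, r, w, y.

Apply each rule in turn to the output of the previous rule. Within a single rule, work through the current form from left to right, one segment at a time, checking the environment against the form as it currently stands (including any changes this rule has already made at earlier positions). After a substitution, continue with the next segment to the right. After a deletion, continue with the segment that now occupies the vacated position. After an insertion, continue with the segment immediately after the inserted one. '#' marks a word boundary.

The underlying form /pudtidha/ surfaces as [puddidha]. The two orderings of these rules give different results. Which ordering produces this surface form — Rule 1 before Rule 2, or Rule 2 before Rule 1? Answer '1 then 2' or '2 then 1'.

Order 1 then 2:
  1 Progressive Voicing Assimilation: [pudtidha] → [puddidha]
  2 Geminate Reduction: [puddidha] → [pudidha]
  result: [pudidha]
Order 2 then 1:
  2 Geminate Reduction: no change — [pudtidha]
  1 Progressive Voicing Assimilation: [pudtidha] → [puddidha]
  result: [puddidha]

2 then 1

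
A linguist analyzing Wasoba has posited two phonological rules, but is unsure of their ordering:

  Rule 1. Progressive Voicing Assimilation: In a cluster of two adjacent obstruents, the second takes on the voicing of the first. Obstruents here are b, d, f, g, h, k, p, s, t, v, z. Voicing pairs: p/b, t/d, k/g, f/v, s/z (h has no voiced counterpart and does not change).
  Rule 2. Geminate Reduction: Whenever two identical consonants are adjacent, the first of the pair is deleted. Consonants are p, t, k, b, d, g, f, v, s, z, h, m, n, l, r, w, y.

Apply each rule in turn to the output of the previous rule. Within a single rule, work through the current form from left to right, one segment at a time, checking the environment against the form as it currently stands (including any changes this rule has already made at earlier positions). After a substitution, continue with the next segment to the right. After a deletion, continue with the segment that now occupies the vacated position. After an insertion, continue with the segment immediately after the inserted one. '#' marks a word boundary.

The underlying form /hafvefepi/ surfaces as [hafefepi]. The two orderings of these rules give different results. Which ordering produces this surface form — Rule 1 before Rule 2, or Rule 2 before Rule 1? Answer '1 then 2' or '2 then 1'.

1 then 2

Order 1 then 2:
  1 Progressive Voicing Assimilation: [hafvefepi] → [haffefepi]
  2 Geminate Reduction: [haffefepi] → [hafefepi]
  result: [hafefepi]
Order 2 then 1:
  2 Geminate Reduction: no change — [hafvefepi]
  1 Progressive Voicing Assimilation: [hafvefepi] → [haffefepi]
  result: [haffefepi]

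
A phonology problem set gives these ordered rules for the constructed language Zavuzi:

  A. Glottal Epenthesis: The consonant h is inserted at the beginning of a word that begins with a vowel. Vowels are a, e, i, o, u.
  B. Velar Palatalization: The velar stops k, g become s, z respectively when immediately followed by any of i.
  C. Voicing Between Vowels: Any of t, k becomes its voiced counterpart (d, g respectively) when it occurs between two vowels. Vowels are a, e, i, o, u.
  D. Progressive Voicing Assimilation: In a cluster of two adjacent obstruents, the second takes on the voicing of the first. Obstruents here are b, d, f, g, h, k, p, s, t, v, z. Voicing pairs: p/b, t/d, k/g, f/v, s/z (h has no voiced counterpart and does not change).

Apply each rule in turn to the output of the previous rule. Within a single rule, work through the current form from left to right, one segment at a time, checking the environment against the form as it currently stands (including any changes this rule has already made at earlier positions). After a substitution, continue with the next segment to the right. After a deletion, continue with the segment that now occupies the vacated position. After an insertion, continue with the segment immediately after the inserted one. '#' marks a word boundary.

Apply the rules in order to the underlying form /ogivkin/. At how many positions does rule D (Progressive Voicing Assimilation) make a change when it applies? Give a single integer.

A Glottal Epenthesis: [ogivkin] → [hogivkin]
B Velar Palatalization: [hogivkin] → [hozivsin]
C Voicing Between Vowels: no change — [hozivsin]
D Progressive Voicing Assimilation: [hozivsin] → [hozivzin]
Rule D changed 1 position(s).

1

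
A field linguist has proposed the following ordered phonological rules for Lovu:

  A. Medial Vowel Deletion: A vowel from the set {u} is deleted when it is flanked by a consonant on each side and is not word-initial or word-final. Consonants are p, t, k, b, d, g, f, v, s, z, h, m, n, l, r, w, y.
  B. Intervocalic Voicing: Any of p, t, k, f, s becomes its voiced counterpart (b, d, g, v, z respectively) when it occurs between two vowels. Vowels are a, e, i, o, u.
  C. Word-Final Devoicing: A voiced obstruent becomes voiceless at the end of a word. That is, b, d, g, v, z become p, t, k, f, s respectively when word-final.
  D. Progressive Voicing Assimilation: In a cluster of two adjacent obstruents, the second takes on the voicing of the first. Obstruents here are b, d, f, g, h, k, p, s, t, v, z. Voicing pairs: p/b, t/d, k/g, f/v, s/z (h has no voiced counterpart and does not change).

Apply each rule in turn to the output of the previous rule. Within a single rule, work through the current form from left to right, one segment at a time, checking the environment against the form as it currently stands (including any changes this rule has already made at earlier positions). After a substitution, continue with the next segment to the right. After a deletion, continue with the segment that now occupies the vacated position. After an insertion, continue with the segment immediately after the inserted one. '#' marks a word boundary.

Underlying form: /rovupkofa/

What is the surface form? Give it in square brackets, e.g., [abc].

A Medial Vowel Deletion: [rovupkofa] → [rovpkofa]
B Intervocalic Voicing: [rovpkofa] → [rovpkova]
C Word-Final Devoicing: no change — [rovpkova]
D Progressive Voicing Assimilation: [rovpkova] → [rovbgova]

[rovbgova]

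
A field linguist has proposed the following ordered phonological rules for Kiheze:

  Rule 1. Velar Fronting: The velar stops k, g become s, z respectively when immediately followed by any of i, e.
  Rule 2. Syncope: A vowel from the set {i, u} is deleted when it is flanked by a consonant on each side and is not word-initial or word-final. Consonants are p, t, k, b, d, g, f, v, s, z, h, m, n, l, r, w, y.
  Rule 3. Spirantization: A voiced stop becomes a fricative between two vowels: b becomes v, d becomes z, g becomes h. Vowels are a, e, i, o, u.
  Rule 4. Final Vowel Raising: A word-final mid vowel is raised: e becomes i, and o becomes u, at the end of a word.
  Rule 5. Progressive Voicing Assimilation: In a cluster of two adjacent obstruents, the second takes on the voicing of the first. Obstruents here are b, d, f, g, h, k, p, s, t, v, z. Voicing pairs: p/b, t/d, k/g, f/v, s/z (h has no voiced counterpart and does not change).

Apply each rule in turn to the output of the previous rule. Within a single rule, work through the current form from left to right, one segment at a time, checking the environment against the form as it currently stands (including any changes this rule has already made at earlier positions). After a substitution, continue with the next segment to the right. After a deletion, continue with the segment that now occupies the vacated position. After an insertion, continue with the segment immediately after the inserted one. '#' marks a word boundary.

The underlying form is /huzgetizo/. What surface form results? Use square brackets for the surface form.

Rule 1 Velar Fronting: [huzgetizo] → [huzzetizo]
Rule 2 Syncope: [huzzetizo] → [hzzetzo]
Rule 3 Spirantization: no change — [hzzetzo]
Rule 4 Final Vowel Raising: [hzzetzo] → [hzzetzu]
Rule 5 Progressive Voicing Assimilation: [hzzetzu] → [hssetsu]

[hssetsu]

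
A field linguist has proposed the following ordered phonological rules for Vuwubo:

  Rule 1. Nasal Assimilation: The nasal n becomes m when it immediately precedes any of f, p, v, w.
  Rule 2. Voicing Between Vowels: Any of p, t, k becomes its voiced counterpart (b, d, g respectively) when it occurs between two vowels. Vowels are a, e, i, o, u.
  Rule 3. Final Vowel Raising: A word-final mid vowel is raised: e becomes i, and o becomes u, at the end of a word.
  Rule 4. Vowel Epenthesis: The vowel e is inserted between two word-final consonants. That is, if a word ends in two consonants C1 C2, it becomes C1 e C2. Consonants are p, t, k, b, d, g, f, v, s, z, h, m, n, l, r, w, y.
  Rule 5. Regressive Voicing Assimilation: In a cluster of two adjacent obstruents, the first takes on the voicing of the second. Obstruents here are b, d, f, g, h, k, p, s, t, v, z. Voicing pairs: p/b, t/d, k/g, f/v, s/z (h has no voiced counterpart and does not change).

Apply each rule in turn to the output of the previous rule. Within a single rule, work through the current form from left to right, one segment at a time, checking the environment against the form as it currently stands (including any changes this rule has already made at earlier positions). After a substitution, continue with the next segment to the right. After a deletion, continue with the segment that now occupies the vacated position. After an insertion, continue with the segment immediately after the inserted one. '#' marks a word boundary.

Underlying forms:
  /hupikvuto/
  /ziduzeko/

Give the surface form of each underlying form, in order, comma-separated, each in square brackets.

/hupikvuto/:
  Rule 1 Nasal Assimilation: no change — [hupikvuto]
  Rule 2 Voicing Between Vowels: [hupikvuto] → [hubikvudo]
  Rule 3 Final Vowel Raising: [hubikvudo] → [hubikvudu]
  Rule 4 Vowel Epenthesis: no change — [hubikvudu]
  Rule 5 Regressive Voicing Assimilation: [hubikvudu] → [hubigvudu]
/ziduzeko/:
  Rule 1 Nasal Assimilation: no change — [ziduzeko]
  Rule 2 Voicing Between Vowels: [ziduzeko] → [ziduzego]
  Rule 3 Final Vowel Raising: [ziduzego] → [ziduzegu]
  Rule 4 Vowel Epenthesis: no change — [ziduzegu]
  Rule 5 Regressive Voicing Assimilation: no change — [ziduzegu]

[hubigvudu], [ziduzegu]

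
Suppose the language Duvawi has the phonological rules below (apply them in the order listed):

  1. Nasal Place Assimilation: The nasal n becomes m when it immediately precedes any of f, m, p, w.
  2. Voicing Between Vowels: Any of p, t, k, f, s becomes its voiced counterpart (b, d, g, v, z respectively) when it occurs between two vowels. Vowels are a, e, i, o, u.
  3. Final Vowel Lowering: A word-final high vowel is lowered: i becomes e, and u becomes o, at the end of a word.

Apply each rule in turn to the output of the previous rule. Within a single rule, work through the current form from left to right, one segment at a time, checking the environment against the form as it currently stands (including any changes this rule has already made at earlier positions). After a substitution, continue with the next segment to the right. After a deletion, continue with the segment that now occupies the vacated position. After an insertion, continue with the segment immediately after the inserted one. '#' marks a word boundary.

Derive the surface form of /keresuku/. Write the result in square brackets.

1 Nasal Place Assimilation: no change — [keresuku]
2 Voicing Between Vowels: [keresuku] → [kerezugu]
3 Final Vowel Lowering: [kerezugu] → [kerezugo]

[kerezugo]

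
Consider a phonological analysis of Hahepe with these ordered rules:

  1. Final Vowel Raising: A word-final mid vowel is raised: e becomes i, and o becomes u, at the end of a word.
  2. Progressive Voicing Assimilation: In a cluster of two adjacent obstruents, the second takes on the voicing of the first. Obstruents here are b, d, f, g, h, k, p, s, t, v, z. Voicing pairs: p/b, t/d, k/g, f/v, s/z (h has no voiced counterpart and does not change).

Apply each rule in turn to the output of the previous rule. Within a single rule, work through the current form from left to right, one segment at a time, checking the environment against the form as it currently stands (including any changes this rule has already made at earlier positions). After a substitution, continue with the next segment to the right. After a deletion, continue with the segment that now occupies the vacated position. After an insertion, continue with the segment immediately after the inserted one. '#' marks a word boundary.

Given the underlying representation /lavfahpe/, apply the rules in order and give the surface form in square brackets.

1 Final Vowel Raising: [lavfahpe] → [lavfahpi]
2 Progressive Voicing Assimilation: [lavfahpi] → [lavvahpi]

[lavvahpi]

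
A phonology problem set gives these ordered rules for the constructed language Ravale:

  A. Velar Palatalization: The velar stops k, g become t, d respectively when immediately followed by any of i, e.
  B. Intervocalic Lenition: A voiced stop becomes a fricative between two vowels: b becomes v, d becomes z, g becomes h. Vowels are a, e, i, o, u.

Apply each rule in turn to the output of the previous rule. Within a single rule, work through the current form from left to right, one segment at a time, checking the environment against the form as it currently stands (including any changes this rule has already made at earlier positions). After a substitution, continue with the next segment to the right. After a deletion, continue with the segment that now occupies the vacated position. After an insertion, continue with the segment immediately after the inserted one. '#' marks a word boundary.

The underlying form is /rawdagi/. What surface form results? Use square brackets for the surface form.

A Velar Palatalization: [rawdagi] → [rawdadi]
B Intervocalic Lenition: [rawdadi] → [rawdazi]

[rawdazi]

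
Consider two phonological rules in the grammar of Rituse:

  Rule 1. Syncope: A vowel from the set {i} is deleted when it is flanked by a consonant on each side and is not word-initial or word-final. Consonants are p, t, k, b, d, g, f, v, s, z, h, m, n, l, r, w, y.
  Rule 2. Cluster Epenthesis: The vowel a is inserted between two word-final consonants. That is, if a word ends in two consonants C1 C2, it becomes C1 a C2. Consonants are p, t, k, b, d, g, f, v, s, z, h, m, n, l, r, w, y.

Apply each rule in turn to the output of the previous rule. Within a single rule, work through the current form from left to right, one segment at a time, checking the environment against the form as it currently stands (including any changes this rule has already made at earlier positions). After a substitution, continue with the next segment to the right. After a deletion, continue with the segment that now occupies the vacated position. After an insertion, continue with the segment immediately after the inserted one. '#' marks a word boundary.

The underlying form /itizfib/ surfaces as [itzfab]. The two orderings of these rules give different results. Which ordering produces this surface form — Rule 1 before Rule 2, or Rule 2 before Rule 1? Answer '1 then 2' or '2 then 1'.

Order 1 then 2:
  1 Syncope: [itizfib] → [itzfb]
  2 Cluster Epenthesis: [itzfb] → [itzfab]
  result: [itzfab]
Order 2 then 1:
  2 Cluster Epenthesis: no change — [itizfib]
  1 Syncope: [itizfib] → [itzfb]
  result: [itzfb]

1 then 2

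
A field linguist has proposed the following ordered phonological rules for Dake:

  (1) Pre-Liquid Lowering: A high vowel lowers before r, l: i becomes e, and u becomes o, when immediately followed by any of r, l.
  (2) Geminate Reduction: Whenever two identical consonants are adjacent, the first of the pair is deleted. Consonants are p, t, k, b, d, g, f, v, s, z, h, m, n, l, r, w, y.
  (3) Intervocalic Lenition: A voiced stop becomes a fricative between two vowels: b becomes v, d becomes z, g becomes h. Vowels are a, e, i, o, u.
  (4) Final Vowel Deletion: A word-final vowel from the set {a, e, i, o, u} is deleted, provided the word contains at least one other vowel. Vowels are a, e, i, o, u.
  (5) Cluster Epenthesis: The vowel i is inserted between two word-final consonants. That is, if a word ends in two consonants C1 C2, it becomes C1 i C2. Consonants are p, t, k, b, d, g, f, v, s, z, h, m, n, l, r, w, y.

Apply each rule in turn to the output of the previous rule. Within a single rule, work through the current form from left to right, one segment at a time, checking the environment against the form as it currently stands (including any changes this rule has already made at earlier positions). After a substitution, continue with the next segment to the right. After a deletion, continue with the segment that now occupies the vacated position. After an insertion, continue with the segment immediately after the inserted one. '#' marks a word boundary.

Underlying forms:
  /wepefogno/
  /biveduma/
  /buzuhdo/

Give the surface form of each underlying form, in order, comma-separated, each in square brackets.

[wepefogin], [bivezum], [buzuhid]

/wepefogno/:
  (1) Pre-Liquid Lowering: no change — [wepefogno]
  (2) Geminate Reduction: no change — [wepefogno]
  (3) Intervocalic Lenition: no change — [wepefogno]
  (4) Final Vowel Deletion: [wepefogno] → [wepefogn]
  (5) Cluster Epenthesis: [wepefogn] → [wepefogin]
/biveduma/:
  (1) Pre-Liquid Lowering: no change — [biveduma]
  (2) Geminate Reduction: no change — [biveduma]
  (3) Intervocalic Lenition: [biveduma] → [bivezuma]
  (4) Final Vowel Deletion: [bivezuma] → [bivezum]
  (5) Cluster Epenthesis: no change — [bivezum]
/buzuhdo/:
  (1) Pre-Liquid Lowering: no change — [buzuhdo]
  (2) Geminate Reduction: no change — [buzuhdo]
  (3) Intervocalic Lenition: no change — [buzuhdo]
  (4) Final Vowel Deletion: [buzuhdo] → [buzuhd]
  (5) Cluster Epenthesis: [buzuhd] → [buzuhid]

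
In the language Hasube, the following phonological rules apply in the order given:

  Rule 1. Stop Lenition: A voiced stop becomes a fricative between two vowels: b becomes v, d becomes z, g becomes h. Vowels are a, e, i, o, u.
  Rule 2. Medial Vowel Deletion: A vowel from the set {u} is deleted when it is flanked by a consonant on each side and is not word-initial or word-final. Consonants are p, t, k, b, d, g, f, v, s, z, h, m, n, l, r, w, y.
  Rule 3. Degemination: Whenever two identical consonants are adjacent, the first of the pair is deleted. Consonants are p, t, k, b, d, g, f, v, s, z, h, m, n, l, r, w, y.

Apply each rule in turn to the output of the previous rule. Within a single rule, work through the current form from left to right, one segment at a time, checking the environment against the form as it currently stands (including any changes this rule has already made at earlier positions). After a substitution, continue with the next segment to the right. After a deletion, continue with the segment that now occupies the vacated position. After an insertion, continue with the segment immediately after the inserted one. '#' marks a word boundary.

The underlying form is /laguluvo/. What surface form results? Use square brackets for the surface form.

Rule 1 Stop Lenition: [laguluvo] → [lahuluvo]
Rule 2 Medial Vowel Deletion: [lahuluvo] → [lahlvo]
Rule 3 Degemination: no change — [lahlvo]

[lahlvo]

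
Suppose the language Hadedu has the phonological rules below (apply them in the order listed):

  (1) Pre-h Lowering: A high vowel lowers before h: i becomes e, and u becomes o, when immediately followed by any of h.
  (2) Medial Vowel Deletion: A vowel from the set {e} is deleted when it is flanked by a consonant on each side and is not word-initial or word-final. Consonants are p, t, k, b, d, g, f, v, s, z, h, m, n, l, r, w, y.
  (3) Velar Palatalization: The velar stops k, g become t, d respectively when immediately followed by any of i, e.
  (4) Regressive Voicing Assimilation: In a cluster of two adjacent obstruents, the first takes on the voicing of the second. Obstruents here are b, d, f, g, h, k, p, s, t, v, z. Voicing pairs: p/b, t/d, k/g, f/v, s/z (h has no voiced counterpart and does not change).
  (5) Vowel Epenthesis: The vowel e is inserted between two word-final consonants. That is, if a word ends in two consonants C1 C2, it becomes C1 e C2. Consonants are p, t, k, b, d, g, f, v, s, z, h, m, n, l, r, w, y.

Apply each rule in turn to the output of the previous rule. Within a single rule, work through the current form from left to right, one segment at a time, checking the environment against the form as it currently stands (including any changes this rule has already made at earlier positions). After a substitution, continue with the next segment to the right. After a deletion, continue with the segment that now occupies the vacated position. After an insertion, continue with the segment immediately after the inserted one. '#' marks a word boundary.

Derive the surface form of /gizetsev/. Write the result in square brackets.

[distzev]

(1) Pre-h Lowering: no change — [gizetsev]
(2) Medial Vowel Deletion: [gizetsev] → [giztsv]
(3) Velar Palatalization: [giztsv] → [diztsv]
(4) Regressive Voicing Assimilation: [diztsv] → [distzv]
(5) Vowel Epenthesis: [distzv] → [distzev]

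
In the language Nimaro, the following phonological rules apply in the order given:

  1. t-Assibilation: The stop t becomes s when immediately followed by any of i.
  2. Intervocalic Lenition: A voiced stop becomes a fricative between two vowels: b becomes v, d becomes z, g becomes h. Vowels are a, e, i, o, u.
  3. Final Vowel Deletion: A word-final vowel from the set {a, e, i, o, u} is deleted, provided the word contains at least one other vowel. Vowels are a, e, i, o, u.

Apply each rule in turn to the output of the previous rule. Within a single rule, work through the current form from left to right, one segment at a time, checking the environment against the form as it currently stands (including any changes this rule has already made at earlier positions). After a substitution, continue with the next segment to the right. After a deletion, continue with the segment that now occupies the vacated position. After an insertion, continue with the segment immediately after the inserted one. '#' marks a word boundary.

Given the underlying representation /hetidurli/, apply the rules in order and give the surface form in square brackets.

[hesizurl]

1 t-Assibilation: [hetidurli] → [hesidurli]
2 Intervocalic Lenition: [hesidurli] → [hesizurli]
3 Final Vowel Deletion: [hesizurli] → [hesizurl]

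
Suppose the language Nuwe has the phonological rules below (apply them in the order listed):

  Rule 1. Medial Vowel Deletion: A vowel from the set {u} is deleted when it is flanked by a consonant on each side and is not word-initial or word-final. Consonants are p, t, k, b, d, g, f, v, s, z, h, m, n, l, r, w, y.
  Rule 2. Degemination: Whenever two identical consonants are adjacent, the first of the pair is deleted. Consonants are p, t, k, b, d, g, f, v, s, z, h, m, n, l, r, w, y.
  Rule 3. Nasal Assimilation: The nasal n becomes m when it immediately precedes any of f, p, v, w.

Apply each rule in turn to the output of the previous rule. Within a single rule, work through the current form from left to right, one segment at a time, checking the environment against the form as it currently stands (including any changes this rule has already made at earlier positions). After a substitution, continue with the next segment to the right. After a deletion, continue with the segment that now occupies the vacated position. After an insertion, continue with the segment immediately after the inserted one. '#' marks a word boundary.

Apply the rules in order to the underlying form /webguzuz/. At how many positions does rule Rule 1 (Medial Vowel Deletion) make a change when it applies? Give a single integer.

Rule 1 Medial Vowel Deletion: [webguzuz] → [webgzz]
Rule 2 Degemination: [webgzz] → [webgz]
Rule 3 Nasal Assimilation: no change — [webgz]
Rule Rule 1 changed 2 position(s).

2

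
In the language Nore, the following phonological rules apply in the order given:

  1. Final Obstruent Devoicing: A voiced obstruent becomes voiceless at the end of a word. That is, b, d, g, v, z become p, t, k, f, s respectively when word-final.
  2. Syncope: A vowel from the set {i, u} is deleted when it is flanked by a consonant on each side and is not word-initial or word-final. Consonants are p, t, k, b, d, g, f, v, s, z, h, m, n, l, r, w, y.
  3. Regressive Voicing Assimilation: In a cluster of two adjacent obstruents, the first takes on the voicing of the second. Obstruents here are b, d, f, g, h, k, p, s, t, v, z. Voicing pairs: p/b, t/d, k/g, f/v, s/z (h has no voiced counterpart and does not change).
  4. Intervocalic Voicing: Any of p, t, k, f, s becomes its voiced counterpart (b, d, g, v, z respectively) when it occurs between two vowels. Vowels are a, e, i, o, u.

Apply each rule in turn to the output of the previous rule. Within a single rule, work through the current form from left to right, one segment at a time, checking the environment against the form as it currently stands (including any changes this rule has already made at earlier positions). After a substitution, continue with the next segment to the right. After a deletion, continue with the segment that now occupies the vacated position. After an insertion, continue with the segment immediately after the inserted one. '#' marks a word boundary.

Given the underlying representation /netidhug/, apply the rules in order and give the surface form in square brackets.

[nedthk]

1 Final Obstruent Devoicing: [netidhug] → [netidhuk]
2 Syncope: [netidhuk] → [netdhk]
3 Regressive Voicing Assimilation: [netdhk] → [nedthk]
4 Intervocalic Voicing: no change — [nedthk]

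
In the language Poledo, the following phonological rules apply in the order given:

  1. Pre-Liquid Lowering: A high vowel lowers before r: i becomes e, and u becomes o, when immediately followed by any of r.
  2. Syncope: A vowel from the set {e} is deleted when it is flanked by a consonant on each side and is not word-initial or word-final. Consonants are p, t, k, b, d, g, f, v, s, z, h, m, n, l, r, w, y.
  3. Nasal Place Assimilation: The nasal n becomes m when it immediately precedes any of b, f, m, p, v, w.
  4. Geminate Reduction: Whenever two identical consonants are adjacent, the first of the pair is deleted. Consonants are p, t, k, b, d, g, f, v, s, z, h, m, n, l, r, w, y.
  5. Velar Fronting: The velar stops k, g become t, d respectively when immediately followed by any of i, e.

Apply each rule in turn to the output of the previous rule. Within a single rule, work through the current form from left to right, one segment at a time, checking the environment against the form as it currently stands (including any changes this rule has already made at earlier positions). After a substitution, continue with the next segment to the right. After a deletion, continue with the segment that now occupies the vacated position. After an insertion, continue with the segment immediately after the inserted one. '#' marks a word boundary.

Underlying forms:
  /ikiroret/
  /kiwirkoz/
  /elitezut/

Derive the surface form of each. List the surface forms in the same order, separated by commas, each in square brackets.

/ikiroret/:
  1 Pre-Liquid Lowering: [ikiroret] → [ikeroret]
  2 Syncope: [ikeroret] → [ikrort]
  3 Nasal Place Assimilation: no change — [ikrort]
  4 Geminate Reduction: no change — [ikrort]
  5 Velar Fronting: no change — [ikrort]
/kiwirkoz/:
  1 Pre-Liquid Lowering: [kiwirkoz] → [kiwerkoz]
  2 Syncope: [kiwerkoz] → [kiwrkoz]
  3 Nasal Place Assimilation: no change — [kiwrkoz]
  4 Geminate Reduction: no change — [kiwrkoz]
  5 Velar Fronting: [kiwrkoz] → [tiwrkoz]
/elitezut/:
  1 Pre-Liquid Lowering: no change — [elitezut]
  2 Syncope: [elitezut] → [elitzut]
  3 Nasal Place Assimilation: no change — [elitzut]
  4 Geminate Reduction: no change — [elitzut]
  5 Velar Fronting: no change — [elitzut]

[ikrort], [tiwrkoz], [elitzut]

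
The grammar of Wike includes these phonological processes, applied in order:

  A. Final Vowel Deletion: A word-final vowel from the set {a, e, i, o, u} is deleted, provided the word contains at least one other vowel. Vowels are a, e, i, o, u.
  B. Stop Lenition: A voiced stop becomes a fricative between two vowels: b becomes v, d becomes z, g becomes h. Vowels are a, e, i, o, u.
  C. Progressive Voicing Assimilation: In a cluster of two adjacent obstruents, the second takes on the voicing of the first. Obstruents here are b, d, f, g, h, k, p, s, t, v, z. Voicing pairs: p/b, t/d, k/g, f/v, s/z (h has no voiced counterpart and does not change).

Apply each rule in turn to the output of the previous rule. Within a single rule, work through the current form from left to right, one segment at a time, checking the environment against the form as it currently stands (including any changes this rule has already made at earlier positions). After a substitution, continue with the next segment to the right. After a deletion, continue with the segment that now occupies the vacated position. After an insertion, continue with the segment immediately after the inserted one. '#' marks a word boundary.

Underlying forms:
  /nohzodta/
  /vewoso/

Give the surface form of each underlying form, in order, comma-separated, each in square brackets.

[nohsodd], [vewos]

/nohzodta/:
  A Final Vowel Deletion: [nohzodta] → [nohzodt]
  B Stop Lenition: no change — [nohzodt]
  C Progressive Voicing Assimilation: [nohzodt] → [nohsodd]
/vewoso/:
  A Final Vowel Deletion: [vewoso] → [vewos]
  B Stop Lenition: no change — [vewos]
  C Progressive Voicing Assimilation: no change — [vewos]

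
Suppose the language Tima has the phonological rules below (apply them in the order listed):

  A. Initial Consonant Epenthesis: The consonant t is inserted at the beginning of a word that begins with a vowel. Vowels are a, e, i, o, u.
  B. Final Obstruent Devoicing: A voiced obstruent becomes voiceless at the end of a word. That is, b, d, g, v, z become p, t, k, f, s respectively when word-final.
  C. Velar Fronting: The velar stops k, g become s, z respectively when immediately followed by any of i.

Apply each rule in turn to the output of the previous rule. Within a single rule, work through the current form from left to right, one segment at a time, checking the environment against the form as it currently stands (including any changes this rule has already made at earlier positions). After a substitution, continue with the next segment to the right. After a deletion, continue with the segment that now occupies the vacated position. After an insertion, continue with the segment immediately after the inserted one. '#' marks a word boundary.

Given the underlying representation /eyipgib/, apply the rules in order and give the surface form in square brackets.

[teyipzip]

A Initial Consonant Epenthesis: [eyipgib] → [teyipgib]
B Final Obstruent Devoicing: [teyipgib] → [teyipgip]
C Velar Fronting: [teyipgip] → [teyipzip]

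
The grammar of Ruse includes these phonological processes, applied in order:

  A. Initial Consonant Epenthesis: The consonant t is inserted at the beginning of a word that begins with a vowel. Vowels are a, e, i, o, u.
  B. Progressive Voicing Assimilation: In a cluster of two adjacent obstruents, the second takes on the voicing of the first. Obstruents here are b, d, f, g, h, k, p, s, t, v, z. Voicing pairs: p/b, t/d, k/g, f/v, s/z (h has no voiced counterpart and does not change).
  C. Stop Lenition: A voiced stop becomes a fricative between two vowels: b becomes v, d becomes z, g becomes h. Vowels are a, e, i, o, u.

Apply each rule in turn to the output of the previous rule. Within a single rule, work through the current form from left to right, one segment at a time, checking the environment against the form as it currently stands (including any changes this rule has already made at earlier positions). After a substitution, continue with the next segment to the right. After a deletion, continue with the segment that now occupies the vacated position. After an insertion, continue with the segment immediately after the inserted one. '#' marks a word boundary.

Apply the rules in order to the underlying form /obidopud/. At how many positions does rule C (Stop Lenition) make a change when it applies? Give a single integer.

A Initial Consonant Epenthesis: [obidopud] → [tobidopud]
B Progressive Voicing Assimilation: no change — [tobidopud]
C Stop Lenition: [tobidopud] → [tovizopud]
Rule C changed 2 position(s).

2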